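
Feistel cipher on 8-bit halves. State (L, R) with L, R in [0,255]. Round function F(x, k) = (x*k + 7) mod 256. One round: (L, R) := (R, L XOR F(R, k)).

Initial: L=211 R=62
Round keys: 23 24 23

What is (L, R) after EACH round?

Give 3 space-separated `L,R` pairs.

Round 1 (k=23): L=62 R=74
Round 2 (k=24): L=74 R=201
Round 3 (k=23): L=201 R=92

Answer: 62,74 74,201 201,92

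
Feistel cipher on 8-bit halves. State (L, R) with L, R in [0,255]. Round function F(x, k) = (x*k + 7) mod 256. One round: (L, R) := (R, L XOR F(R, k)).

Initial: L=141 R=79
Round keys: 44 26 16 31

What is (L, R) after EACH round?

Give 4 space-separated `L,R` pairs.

Answer: 79,22 22,12 12,209 209,90

Derivation:
Round 1 (k=44): L=79 R=22
Round 2 (k=26): L=22 R=12
Round 3 (k=16): L=12 R=209
Round 4 (k=31): L=209 R=90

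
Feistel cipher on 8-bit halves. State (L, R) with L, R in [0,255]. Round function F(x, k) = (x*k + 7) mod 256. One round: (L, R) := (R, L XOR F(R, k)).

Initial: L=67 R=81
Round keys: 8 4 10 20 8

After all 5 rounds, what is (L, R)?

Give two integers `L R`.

Answer: 85 96

Derivation:
Round 1 (k=8): L=81 R=204
Round 2 (k=4): L=204 R=102
Round 3 (k=10): L=102 R=207
Round 4 (k=20): L=207 R=85
Round 5 (k=8): L=85 R=96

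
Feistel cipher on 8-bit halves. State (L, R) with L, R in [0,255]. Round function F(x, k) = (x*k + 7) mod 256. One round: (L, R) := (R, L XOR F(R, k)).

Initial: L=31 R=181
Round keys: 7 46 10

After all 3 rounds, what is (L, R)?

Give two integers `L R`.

Round 1 (k=7): L=181 R=229
Round 2 (k=46): L=229 R=152
Round 3 (k=10): L=152 R=18

Answer: 152 18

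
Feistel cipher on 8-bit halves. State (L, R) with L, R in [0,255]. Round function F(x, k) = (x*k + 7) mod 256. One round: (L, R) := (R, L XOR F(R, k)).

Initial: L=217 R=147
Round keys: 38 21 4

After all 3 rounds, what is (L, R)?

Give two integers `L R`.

Round 1 (k=38): L=147 R=0
Round 2 (k=21): L=0 R=148
Round 3 (k=4): L=148 R=87

Answer: 148 87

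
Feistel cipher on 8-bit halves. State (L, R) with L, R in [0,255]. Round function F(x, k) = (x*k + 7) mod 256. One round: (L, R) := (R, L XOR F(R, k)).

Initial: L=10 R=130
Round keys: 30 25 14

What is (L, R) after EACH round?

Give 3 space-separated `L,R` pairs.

Round 1 (k=30): L=130 R=73
Round 2 (k=25): L=73 R=170
Round 3 (k=14): L=170 R=26

Answer: 130,73 73,170 170,26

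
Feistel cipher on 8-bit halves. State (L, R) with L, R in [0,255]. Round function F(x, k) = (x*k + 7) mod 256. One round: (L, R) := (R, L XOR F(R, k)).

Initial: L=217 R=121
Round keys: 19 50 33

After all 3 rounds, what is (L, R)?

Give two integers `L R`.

Answer: 180 224

Derivation:
Round 1 (k=19): L=121 R=219
Round 2 (k=50): L=219 R=180
Round 3 (k=33): L=180 R=224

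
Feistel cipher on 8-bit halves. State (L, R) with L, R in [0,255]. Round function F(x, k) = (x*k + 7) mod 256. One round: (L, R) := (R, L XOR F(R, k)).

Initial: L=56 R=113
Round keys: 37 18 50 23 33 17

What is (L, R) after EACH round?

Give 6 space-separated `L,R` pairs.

Round 1 (k=37): L=113 R=100
Round 2 (k=18): L=100 R=126
Round 3 (k=50): L=126 R=199
Round 4 (k=23): L=199 R=150
Round 5 (k=33): L=150 R=154
Round 6 (k=17): L=154 R=215

Answer: 113,100 100,126 126,199 199,150 150,154 154,215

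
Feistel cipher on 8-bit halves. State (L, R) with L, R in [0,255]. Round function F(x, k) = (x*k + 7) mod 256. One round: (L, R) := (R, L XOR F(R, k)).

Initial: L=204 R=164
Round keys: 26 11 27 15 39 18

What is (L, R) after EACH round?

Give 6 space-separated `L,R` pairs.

Answer: 164,99 99,236 236,136 136,19 19,100 100,28

Derivation:
Round 1 (k=26): L=164 R=99
Round 2 (k=11): L=99 R=236
Round 3 (k=27): L=236 R=136
Round 4 (k=15): L=136 R=19
Round 5 (k=39): L=19 R=100
Round 6 (k=18): L=100 R=28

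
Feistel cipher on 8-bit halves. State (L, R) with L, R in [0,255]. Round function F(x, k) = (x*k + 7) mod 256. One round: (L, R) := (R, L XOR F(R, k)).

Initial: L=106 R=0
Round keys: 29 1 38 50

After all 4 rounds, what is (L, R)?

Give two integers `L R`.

Round 1 (k=29): L=0 R=109
Round 2 (k=1): L=109 R=116
Round 3 (k=38): L=116 R=82
Round 4 (k=50): L=82 R=127

Answer: 82 127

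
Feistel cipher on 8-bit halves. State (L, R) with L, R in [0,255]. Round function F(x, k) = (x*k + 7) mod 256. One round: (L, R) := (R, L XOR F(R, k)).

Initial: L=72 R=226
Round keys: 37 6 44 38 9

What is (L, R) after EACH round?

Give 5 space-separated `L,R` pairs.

Answer: 226,249 249,63 63,34 34,44 44,177

Derivation:
Round 1 (k=37): L=226 R=249
Round 2 (k=6): L=249 R=63
Round 3 (k=44): L=63 R=34
Round 4 (k=38): L=34 R=44
Round 5 (k=9): L=44 R=177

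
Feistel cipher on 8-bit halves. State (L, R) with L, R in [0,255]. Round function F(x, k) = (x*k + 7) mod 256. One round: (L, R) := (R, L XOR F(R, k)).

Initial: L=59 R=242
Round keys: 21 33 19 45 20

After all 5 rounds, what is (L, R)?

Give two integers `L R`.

Round 1 (k=21): L=242 R=218
Round 2 (k=33): L=218 R=211
Round 3 (k=19): L=211 R=106
Round 4 (k=45): L=106 R=122
Round 5 (k=20): L=122 R=229

Answer: 122 229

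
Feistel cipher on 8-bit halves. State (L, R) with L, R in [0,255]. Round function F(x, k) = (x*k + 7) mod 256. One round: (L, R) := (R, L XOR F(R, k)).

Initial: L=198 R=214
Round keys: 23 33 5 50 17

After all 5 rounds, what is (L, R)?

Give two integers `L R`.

Answer: 15 30

Derivation:
Round 1 (k=23): L=214 R=135
Round 2 (k=33): L=135 R=184
Round 3 (k=5): L=184 R=24
Round 4 (k=50): L=24 R=15
Round 5 (k=17): L=15 R=30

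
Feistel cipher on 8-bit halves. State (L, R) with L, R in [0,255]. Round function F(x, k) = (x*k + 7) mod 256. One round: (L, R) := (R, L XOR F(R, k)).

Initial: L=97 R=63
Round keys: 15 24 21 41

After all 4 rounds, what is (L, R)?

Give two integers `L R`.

Answer: 62 149

Derivation:
Round 1 (k=15): L=63 R=217
Round 2 (k=24): L=217 R=96
Round 3 (k=21): L=96 R=62
Round 4 (k=41): L=62 R=149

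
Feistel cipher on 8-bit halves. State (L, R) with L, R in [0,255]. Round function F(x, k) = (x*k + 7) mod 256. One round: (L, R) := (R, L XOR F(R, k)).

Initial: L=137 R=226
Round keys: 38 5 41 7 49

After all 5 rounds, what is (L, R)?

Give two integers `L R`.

Round 1 (k=38): L=226 R=26
Round 2 (k=5): L=26 R=107
Round 3 (k=41): L=107 R=48
Round 4 (k=7): L=48 R=60
Round 5 (k=49): L=60 R=179

Answer: 60 179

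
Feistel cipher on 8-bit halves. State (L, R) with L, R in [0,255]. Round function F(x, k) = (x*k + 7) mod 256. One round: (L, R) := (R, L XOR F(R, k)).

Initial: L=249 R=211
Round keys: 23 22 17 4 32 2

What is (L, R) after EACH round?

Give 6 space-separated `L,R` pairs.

Round 1 (k=23): L=211 R=5
Round 2 (k=22): L=5 R=166
Round 3 (k=17): L=166 R=8
Round 4 (k=4): L=8 R=129
Round 5 (k=32): L=129 R=47
Round 6 (k=2): L=47 R=228

Answer: 211,5 5,166 166,8 8,129 129,47 47,228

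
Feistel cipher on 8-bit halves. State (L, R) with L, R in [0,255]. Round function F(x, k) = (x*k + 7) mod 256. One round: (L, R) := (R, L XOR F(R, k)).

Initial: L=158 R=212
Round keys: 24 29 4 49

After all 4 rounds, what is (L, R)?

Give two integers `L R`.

Answer: 222 237

Derivation:
Round 1 (k=24): L=212 R=121
Round 2 (k=29): L=121 R=104
Round 3 (k=4): L=104 R=222
Round 4 (k=49): L=222 R=237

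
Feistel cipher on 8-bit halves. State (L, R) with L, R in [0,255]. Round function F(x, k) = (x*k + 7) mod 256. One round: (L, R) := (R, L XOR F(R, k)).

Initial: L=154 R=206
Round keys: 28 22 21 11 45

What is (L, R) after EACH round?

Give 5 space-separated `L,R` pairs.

Round 1 (k=28): L=206 R=21
Round 2 (k=22): L=21 R=27
Round 3 (k=21): L=27 R=43
Round 4 (k=11): L=43 R=251
Round 5 (k=45): L=251 R=13

Answer: 206,21 21,27 27,43 43,251 251,13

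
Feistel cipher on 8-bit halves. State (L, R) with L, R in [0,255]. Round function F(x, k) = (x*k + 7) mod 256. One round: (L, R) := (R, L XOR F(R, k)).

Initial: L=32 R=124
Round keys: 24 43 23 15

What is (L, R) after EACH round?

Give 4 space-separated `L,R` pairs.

Answer: 124,135 135,200 200,120 120,199

Derivation:
Round 1 (k=24): L=124 R=135
Round 2 (k=43): L=135 R=200
Round 3 (k=23): L=200 R=120
Round 4 (k=15): L=120 R=199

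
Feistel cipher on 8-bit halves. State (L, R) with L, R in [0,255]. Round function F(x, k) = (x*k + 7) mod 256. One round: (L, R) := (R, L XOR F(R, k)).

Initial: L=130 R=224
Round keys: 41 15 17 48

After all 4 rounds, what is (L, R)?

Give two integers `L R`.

Round 1 (k=41): L=224 R=101
Round 2 (k=15): L=101 R=18
Round 3 (k=17): L=18 R=92
Round 4 (k=48): L=92 R=85

Answer: 92 85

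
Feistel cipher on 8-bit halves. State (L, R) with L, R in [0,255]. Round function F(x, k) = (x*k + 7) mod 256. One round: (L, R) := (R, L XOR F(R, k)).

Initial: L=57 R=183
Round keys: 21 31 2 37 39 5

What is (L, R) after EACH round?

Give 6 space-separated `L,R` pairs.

Round 1 (k=21): L=183 R=51
Round 2 (k=31): L=51 R=131
Round 3 (k=2): L=131 R=62
Round 4 (k=37): L=62 R=126
Round 5 (k=39): L=126 R=7
Round 6 (k=5): L=7 R=84

Answer: 183,51 51,131 131,62 62,126 126,7 7,84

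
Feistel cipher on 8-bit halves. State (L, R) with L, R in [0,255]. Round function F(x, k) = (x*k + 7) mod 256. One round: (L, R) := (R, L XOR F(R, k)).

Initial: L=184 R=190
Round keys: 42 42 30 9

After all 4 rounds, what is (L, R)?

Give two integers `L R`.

Answer: 26 154

Derivation:
Round 1 (k=42): L=190 R=139
Round 2 (k=42): L=139 R=107
Round 3 (k=30): L=107 R=26
Round 4 (k=9): L=26 R=154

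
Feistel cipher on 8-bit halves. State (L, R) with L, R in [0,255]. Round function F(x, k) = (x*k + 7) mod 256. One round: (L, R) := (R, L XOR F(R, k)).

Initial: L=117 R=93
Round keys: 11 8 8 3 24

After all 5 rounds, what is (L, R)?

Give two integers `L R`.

Answer: 241 251

Derivation:
Round 1 (k=11): L=93 R=115
Round 2 (k=8): L=115 R=194
Round 3 (k=8): L=194 R=100
Round 4 (k=3): L=100 R=241
Round 5 (k=24): L=241 R=251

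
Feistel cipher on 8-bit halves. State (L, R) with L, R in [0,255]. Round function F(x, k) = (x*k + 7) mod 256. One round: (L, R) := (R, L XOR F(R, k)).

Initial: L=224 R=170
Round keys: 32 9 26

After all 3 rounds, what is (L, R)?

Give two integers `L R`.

Answer: 76 24

Derivation:
Round 1 (k=32): L=170 R=167
Round 2 (k=9): L=167 R=76
Round 3 (k=26): L=76 R=24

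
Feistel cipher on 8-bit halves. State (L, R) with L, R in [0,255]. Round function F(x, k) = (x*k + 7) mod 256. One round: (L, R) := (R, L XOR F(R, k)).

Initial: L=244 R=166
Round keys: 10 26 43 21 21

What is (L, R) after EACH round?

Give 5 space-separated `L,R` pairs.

Answer: 166,119 119,187 187,7 7,33 33,187

Derivation:
Round 1 (k=10): L=166 R=119
Round 2 (k=26): L=119 R=187
Round 3 (k=43): L=187 R=7
Round 4 (k=21): L=7 R=33
Round 5 (k=21): L=33 R=187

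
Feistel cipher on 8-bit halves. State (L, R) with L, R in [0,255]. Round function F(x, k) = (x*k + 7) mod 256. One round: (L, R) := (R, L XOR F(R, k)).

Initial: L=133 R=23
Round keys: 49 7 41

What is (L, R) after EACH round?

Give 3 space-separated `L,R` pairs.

Round 1 (k=49): L=23 R=235
Round 2 (k=7): L=235 R=99
Round 3 (k=41): L=99 R=9

Answer: 23,235 235,99 99,9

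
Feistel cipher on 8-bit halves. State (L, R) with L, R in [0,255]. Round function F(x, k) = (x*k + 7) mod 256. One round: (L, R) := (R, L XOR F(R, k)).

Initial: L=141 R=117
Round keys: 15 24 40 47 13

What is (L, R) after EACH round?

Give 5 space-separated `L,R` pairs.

Round 1 (k=15): L=117 R=111
Round 2 (k=24): L=111 R=26
Round 3 (k=40): L=26 R=120
Round 4 (k=47): L=120 R=21
Round 5 (k=13): L=21 R=96

Answer: 117,111 111,26 26,120 120,21 21,96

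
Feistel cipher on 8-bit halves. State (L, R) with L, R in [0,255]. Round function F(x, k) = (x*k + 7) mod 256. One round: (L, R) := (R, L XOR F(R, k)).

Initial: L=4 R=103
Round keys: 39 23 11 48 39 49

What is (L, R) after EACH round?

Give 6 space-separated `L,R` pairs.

Answer: 103,188 188,140 140,183 183,219 219,211 211,177

Derivation:
Round 1 (k=39): L=103 R=188
Round 2 (k=23): L=188 R=140
Round 3 (k=11): L=140 R=183
Round 4 (k=48): L=183 R=219
Round 5 (k=39): L=219 R=211
Round 6 (k=49): L=211 R=177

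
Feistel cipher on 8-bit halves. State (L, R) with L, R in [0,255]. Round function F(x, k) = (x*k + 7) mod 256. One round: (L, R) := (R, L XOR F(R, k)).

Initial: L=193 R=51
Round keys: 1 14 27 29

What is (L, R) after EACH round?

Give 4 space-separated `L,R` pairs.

Answer: 51,251 251,242 242,118 118,151

Derivation:
Round 1 (k=1): L=51 R=251
Round 2 (k=14): L=251 R=242
Round 3 (k=27): L=242 R=118
Round 4 (k=29): L=118 R=151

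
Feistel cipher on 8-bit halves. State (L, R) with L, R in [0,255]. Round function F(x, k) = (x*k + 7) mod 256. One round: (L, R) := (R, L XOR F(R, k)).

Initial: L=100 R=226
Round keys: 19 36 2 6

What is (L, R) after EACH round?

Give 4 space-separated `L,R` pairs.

Round 1 (k=19): L=226 R=169
Round 2 (k=36): L=169 R=41
Round 3 (k=2): L=41 R=240
Round 4 (k=6): L=240 R=142

Answer: 226,169 169,41 41,240 240,142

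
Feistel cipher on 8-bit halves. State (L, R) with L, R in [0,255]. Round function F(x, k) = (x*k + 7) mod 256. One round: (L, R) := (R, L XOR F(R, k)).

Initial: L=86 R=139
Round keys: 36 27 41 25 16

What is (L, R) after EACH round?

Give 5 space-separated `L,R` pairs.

Answer: 139,197 197,69 69,209 209,53 53,134

Derivation:
Round 1 (k=36): L=139 R=197
Round 2 (k=27): L=197 R=69
Round 3 (k=41): L=69 R=209
Round 4 (k=25): L=209 R=53
Round 5 (k=16): L=53 R=134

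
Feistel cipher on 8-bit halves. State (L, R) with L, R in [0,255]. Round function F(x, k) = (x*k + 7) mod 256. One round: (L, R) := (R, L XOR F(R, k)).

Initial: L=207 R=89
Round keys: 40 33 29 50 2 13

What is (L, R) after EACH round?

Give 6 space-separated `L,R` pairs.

Answer: 89,32 32,126 126,109 109,47 47,8 8,64

Derivation:
Round 1 (k=40): L=89 R=32
Round 2 (k=33): L=32 R=126
Round 3 (k=29): L=126 R=109
Round 4 (k=50): L=109 R=47
Round 5 (k=2): L=47 R=8
Round 6 (k=13): L=8 R=64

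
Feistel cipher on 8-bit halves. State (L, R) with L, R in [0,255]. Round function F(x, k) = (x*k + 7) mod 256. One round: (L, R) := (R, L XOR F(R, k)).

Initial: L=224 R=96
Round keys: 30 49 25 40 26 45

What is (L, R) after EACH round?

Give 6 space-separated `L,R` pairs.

Answer: 96,167 167,158 158,210 210,73 73,163 163,231

Derivation:
Round 1 (k=30): L=96 R=167
Round 2 (k=49): L=167 R=158
Round 3 (k=25): L=158 R=210
Round 4 (k=40): L=210 R=73
Round 5 (k=26): L=73 R=163
Round 6 (k=45): L=163 R=231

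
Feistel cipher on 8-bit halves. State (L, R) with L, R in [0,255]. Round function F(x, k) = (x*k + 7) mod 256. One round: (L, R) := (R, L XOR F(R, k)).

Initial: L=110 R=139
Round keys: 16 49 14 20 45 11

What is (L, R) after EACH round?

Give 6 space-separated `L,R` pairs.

Round 1 (k=16): L=139 R=217
Round 2 (k=49): L=217 R=27
Round 3 (k=14): L=27 R=88
Round 4 (k=20): L=88 R=252
Round 5 (k=45): L=252 R=11
Round 6 (k=11): L=11 R=124

Answer: 139,217 217,27 27,88 88,252 252,11 11,124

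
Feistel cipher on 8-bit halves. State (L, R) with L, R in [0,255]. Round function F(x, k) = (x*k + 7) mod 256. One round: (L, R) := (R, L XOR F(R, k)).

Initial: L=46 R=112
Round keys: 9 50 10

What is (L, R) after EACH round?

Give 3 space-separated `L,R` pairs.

Round 1 (k=9): L=112 R=217
Round 2 (k=50): L=217 R=25
Round 3 (k=10): L=25 R=216

Answer: 112,217 217,25 25,216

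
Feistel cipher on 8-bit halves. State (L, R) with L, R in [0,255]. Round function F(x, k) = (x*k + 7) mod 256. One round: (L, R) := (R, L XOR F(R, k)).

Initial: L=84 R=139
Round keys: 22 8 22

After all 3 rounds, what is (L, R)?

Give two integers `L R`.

Round 1 (k=22): L=139 R=173
Round 2 (k=8): L=173 R=228
Round 3 (k=22): L=228 R=50

Answer: 228 50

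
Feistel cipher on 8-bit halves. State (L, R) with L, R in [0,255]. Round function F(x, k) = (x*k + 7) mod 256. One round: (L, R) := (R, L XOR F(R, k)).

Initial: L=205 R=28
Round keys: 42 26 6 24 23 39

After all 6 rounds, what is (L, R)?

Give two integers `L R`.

Answer: 92 3

Derivation:
Round 1 (k=42): L=28 R=82
Round 2 (k=26): L=82 R=71
Round 3 (k=6): L=71 R=227
Round 4 (k=24): L=227 R=8
Round 5 (k=23): L=8 R=92
Round 6 (k=39): L=92 R=3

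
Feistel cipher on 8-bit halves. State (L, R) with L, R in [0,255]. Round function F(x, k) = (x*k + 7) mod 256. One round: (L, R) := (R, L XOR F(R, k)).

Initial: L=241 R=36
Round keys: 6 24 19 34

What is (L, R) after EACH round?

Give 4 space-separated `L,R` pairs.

Answer: 36,46 46,115 115,190 190,48

Derivation:
Round 1 (k=6): L=36 R=46
Round 2 (k=24): L=46 R=115
Round 3 (k=19): L=115 R=190
Round 4 (k=34): L=190 R=48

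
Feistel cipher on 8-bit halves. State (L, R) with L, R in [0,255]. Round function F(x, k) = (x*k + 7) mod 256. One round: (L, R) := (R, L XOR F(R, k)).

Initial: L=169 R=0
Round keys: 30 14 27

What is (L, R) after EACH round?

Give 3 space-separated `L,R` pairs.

Round 1 (k=30): L=0 R=174
Round 2 (k=14): L=174 R=139
Round 3 (k=27): L=139 R=30

Answer: 0,174 174,139 139,30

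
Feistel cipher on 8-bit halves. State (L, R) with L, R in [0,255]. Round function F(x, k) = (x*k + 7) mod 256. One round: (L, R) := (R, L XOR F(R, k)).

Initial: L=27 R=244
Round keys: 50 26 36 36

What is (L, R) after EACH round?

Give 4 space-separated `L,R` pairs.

Answer: 244,180 180,187 187,231 231,56

Derivation:
Round 1 (k=50): L=244 R=180
Round 2 (k=26): L=180 R=187
Round 3 (k=36): L=187 R=231
Round 4 (k=36): L=231 R=56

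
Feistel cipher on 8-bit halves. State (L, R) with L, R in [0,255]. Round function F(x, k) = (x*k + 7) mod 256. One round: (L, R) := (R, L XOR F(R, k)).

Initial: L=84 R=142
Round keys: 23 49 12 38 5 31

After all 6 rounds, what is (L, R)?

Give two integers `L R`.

Round 1 (k=23): L=142 R=157
Round 2 (k=49): L=157 R=154
Round 3 (k=12): L=154 R=162
Round 4 (k=38): L=162 R=137
Round 5 (k=5): L=137 R=22
Round 6 (k=31): L=22 R=56

Answer: 22 56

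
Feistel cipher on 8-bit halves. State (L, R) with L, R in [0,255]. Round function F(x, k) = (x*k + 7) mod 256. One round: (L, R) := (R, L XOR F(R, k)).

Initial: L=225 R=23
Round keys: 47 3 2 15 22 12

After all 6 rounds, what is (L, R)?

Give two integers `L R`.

Answer: 227 49

Derivation:
Round 1 (k=47): L=23 R=161
Round 2 (k=3): L=161 R=253
Round 3 (k=2): L=253 R=160
Round 4 (k=15): L=160 R=154
Round 5 (k=22): L=154 R=227
Round 6 (k=12): L=227 R=49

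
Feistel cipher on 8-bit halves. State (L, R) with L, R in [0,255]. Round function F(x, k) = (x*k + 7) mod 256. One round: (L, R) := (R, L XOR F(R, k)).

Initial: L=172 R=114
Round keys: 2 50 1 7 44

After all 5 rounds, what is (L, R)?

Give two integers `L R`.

Round 1 (k=2): L=114 R=71
Round 2 (k=50): L=71 R=151
Round 3 (k=1): L=151 R=217
Round 4 (k=7): L=217 R=97
Round 5 (k=44): L=97 R=106

Answer: 97 106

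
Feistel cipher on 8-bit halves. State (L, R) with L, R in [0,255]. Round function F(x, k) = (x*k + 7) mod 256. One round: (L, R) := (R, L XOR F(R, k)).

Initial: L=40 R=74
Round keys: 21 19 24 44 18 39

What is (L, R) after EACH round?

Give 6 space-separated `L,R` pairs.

Round 1 (k=21): L=74 R=49
Round 2 (k=19): L=49 R=224
Round 3 (k=24): L=224 R=54
Round 4 (k=44): L=54 R=175
Round 5 (k=18): L=175 R=99
Round 6 (k=39): L=99 R=179

Answer: 74,49 49,224 224,54 54,175 175,99 99,179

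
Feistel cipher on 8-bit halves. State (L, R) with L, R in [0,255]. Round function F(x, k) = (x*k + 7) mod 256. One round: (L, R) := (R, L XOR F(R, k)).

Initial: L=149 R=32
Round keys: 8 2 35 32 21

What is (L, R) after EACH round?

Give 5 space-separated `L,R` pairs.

Answer: 32,146 146,11 11,26 26,76 76,89

Derivation:
Round 1 (k=8): L=32 R=146
Round 2 (k=2): L=146 R=11
Round 3 (k=35): L=11 R=26
Round 4 (k=32): L=26 R=76
Round 5 (k=21): L=76 R=89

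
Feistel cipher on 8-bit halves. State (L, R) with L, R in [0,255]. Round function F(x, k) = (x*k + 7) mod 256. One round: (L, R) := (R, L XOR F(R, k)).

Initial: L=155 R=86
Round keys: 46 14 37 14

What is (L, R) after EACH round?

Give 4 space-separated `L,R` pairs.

Answer: 86,224 224,17 17,156 156,158

Derivation:
Round 1 (k=46): L=86 R=224
Round 2 (k=14): L=224 R=17
Round 3 (k=37): L=17 R=156
Round 4 (k=14): L=156 R=158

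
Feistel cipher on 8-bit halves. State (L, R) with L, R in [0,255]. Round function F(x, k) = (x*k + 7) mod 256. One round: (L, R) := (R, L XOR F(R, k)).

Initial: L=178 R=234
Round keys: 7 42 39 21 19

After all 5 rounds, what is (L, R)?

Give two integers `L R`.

Answer: 61 121

Derivation:
Round 1 (k=7): L=234 R=223
Round 2 (k=42): L=223 R=119
Round 3 (k=39): L=119 R=247
Round 4 (k=21): L=247 R=61
Round 5 (k=19): L=61 R=121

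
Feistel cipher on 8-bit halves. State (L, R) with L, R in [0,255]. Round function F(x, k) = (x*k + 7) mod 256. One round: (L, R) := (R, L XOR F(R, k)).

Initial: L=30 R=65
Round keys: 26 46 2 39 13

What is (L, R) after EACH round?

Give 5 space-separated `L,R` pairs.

Round 1 (k=26): L=65 R=191
Round 2 (k=46): L=191 R=24
Round 3 (k=2): L=24 R=136
Round 4 (k=39): L=136 R=167
Round 5 (k=13): L=167 R=10

Answer: 65,191 191,24 24,136 136,167 167,10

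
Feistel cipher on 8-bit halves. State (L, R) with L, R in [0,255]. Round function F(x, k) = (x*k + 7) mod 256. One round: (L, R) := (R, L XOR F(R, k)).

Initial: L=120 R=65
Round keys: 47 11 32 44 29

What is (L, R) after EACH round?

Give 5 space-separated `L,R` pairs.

Round 1 (k=47): L=65 R=142
Round 2 (k=11): L=142 R=96
Round 3 (k=32): L=96 R=137
Round 4 (k=44): L=137 R=243
Round 5 (k=29): L=243 R=7

Answer: 65,142 142,96 96,137 137,243 243,7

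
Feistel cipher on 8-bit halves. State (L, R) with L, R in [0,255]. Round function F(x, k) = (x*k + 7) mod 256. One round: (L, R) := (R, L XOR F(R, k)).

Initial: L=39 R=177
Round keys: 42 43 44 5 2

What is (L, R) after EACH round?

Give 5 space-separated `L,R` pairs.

Answer: 177,54 54,168 168,209 209,180 180,190

Derivation:
Round 1 (k=42): L=177 R=54
Round 2 (k=43): L=54 R=168
Round 3 (k=44): L=168 R=209
Round 4 (k=5): L=209 R=180
Round 5 (k=2): L=180 R=190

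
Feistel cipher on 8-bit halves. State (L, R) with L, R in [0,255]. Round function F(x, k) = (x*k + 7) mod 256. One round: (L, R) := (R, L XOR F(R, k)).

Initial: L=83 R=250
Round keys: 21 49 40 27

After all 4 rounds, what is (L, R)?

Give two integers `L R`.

Round 1 (k=21): L=250 R=218
Round 2 (k=49): L=218 R=59
Round 3 (k=40): L=59 R=229
Round 4 (k=27): L=229 R=21

Answer: 229 21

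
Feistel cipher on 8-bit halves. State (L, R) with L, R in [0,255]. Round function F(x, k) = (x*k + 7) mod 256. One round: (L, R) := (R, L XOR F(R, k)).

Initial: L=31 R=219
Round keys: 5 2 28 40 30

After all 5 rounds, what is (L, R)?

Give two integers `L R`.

Answer: 69 51

Derivation:
Round 1 (k=5): L=219 R=81
Round 2 (k=2): L=81 R=114
Round 3 (k=28): L=114 R=46
Round 4 (k=40): L=46 R=69
Round 5 (k=30): L=69 R=51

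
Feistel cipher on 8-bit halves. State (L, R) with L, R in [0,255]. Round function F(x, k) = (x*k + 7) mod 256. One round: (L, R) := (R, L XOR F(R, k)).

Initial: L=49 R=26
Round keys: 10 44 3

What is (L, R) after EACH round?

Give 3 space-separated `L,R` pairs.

Answer: 26,58 58,229 229,140

Derivation:
Round 1 (k=10): L=26 R=58
Round 2 (k=44): L=58 R=229
Round 3 (k=3): L=229 R=140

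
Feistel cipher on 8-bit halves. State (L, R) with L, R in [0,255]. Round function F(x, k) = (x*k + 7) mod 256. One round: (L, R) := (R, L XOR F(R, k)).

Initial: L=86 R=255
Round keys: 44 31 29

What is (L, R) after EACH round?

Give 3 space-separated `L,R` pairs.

Answer: 255,141 141,229 229,117

Derivation:
Round 1 (k=44): L=255 R=141
Round 2 (k=31): L=141 R=229
Round 3 (k=29): L=229 R=117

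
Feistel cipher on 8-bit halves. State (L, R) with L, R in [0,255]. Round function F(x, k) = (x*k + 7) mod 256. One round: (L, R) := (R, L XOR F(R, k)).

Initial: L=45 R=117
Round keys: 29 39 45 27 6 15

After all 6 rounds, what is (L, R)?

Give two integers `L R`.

Round 1 (k=29): L=117 R=101
Round 2 (k=39): L=101 R=31
Round 3 (k=45): L=31 R=31
Round 4 (k=27): L=31 R=83
Round 5 (k=6): L=83 R=230
Round 6 (k=15): L=230 R=210

Answer: 230 210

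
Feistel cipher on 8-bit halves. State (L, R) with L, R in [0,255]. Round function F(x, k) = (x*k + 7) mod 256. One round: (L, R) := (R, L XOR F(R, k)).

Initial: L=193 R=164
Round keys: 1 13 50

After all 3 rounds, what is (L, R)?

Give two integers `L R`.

Answer: 205 123

Derivation:
Round 1 (k=1): L=164 R=106
Round 2 (k=13): L=106 R=205
Round 3 (k=50): L=205 R=123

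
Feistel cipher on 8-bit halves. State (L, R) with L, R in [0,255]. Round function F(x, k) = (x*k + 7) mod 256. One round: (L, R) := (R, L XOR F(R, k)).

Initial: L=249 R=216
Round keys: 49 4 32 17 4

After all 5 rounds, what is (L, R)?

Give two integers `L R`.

Round 1 (k=49): L=216 R=166
Round 2 (k=4): L=166 R=71
Round 3 (k=32): L=71 R=65
Round 4 (k=17): L=65 R=31
Round 5 (k=4): L=31 R=194

Answer: 31 194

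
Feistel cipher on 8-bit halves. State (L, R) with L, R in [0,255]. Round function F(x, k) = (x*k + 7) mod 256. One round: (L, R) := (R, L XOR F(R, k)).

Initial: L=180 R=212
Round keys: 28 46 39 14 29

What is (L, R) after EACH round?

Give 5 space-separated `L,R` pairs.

Round 1 (k=28): L=212 R=131
Round 2 (k=46): L=131 R=69
Round 3 (k=39): L=69 R=9
Round 4 (k=14): L=9 R=192
Round 5 (k=29): L=192 R=206

Answer: 212,131 131,69 69,9 9,192 192,206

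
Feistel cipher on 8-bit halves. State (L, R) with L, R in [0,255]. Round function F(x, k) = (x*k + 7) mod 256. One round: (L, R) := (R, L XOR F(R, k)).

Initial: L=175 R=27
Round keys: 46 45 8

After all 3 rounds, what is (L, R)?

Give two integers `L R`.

Answer: 166 121

Derivation:
Round 1 (k=46): L=27 R=78
Round 2 (k=45): L=78 R=166
Round 3 (k=8): L=166 R=121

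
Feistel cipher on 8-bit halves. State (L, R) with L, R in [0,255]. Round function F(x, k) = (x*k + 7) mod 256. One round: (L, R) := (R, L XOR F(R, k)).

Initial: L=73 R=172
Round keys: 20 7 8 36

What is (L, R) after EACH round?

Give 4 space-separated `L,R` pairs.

Round 1 (k=20): L=172 R=62
Round 2 (k=7): L=62 R=21
Round 3 (k=8): L=21 R=145
Round 4 (k=36): L=145 R=126

Answer: 172,62 62,21 21,145 145,126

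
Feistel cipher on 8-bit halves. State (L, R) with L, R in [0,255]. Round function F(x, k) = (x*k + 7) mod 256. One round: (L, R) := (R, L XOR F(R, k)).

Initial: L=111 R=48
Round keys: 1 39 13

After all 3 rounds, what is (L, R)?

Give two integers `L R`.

Answer: 95 130

Derivation:
Round 1 (k=1): L=48 R=88
Round 2 (k=39): L=88 R=95
Round 3 (k=13): L=95 R=130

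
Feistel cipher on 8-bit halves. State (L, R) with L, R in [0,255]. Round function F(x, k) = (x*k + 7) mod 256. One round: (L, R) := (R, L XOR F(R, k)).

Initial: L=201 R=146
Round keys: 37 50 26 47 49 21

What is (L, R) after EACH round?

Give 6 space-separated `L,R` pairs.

Answer: 146,232 232,197 197,225 225,147 147,203 203,61

Derivation:
Round 1 (k=37): L=146 R=232
Round 2 (k=50): L=232 R=197
Round 3 (k=26): L=197 R=225
Round 4 (k=47): L=225 R=147
Round 5 (k=49): L=147 R=203
Round 6 (k=21): L=203 R=61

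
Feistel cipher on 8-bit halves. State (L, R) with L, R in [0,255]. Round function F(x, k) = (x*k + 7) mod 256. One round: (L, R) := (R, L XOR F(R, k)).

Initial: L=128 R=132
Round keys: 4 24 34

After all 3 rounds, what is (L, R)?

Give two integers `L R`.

Answer: 171 42

Derivation:
Round 1 (k=4): L=132 R=151
Round 2 (k=24): L=151 R=171
Round 3 (k=34): L=171 R=42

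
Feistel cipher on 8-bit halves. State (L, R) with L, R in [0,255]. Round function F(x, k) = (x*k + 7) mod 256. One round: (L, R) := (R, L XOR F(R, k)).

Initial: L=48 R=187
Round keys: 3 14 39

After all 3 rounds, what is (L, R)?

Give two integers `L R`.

Answer: 204 19

Derivation:
Round 1 (k=3): L=187 R=8
Round 2 (k=14): L=8 R=204
Round 3 (k=39): L=204 R=19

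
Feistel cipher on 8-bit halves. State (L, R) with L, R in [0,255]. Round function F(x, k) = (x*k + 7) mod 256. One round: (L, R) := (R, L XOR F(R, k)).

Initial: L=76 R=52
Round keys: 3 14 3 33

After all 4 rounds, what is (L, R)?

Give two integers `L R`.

Round 1 (k=3): L=52 R=239
Round 2 (k=14): L=239 R=45
Round 3 (k=3): L=45 R=97
Round 4 (k=33): L=97 R=165

Answer: 97 165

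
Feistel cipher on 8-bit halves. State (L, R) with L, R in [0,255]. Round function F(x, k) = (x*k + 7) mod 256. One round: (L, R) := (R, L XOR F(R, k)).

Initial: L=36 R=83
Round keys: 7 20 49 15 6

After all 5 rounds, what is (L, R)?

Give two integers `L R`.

Answer: 144 52

Derivation:
Round 1 (k=7): L=83 R=104
Round 2 (k=20): L=104 R=116
Round 3 (k=49): L=116 R=83
Round 4 (k=15): L=83 R=144
Round 5 (k=6): L=144 R=52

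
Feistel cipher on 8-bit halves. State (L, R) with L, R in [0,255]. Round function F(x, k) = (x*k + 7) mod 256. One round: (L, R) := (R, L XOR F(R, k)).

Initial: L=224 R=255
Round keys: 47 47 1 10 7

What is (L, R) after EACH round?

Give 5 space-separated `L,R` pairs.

Answer: 255,56 56,176 176,143 143,45 45,205

Derivation:
Round 1 (k=47): L=255 R=56
Round 2 (k=47): L=56 R=176
Round 3 (k=1): L=176 R=143
Round 4 (k=10): L=143 R=45
Round 5 (k=7): L=45 R=205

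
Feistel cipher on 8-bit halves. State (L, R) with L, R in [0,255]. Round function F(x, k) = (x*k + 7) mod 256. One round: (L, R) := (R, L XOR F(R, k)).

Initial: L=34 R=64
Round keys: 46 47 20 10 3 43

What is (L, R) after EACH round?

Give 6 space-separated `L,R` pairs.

Answer: 64,165 165,18 18,202 202,249 249,56 56,150

Derivation:
Round 1 (k=46): L=64 R=165
Round 2 (k=47): L=165 R=18
Round 3 (k=20): L=18 R=202
Round 4 (k=10): L=202 R=249
Round 5 (k=3): L=249 R=56
Round 6 (k=43): L=56 R=150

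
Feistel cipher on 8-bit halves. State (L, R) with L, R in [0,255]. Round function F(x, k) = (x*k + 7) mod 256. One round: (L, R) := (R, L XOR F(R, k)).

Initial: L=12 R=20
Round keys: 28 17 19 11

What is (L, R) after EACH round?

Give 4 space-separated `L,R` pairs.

Answer: 20,59 59,230 230,34 34,155

Derivation:
Round 1 (k=28): L=20 R=59
Round 2 (k=17): L=59 R=230
Round 3 (k=19): L=230 R=34
Round 4 (k=11): L=34 R=155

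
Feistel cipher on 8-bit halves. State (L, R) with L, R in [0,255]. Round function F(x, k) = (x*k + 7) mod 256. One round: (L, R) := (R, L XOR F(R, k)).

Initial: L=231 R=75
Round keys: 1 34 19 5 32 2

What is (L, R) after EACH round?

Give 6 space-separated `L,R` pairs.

Round 1 (k=1): L=75 R=181
Round 2 (k=34): L=181 R=90
Round 3 (k=19): L=90 R=0
Round 4 (k=5): L=0 R=93
Round 5 (k=32): L=93 R=167
Round 6 (k=2): L=167 R=8

Answer: 75,181 181,90 90,0 0,93 93,167 167,8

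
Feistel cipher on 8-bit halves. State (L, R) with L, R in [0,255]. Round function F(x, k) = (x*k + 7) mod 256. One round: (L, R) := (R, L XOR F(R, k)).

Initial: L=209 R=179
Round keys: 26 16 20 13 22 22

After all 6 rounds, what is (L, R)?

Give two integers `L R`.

Round 1 (k=26): L=179 R=228
Round 2 (k=16): L=228 R=244
Round 3 (k=20): L=244 R=243
Round 4 (k=13): L=243 R=170
Round 5 (k=22): L=170 R=80
Round 6 (k=22): L=80 R=77

Answer: 80 77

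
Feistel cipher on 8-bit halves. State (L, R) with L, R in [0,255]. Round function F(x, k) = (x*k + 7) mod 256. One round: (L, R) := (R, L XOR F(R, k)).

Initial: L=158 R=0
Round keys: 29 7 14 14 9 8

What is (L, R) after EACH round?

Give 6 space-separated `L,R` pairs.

Answer: 0,153 153,54 54,98 98,85 85,102 102,98

Derivation:
Round 1 (k=29): L=0 R=153
Round 2 (k=7): L=153 R=54
Round 3 (k=14): L=54 R=98
Round 4 (k=14): L=98 R=85
Round 5 (k=9): L=85 R=102
Round 6 (k=8): L=102 R=98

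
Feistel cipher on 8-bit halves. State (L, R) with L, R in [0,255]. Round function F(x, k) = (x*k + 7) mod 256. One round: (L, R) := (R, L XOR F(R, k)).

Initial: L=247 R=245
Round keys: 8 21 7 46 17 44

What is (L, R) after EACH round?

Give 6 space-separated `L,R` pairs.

Answer: 245,88 88,202 202,213 213,135 135,43 43,236

Derivation:
Round 1 (k=8): L=245 R=88
Round 2 (k=21): L=88 R=202
Round 3 (k=7): L=202 R=213
Round 4 (k=46): L=213 R=135
Round 5 (k=17): L=135 R=43
Round 6 (k=44): L=43 R=236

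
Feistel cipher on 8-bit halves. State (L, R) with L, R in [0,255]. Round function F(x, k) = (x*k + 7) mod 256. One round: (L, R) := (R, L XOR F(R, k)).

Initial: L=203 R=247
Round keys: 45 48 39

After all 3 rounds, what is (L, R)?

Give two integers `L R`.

Answer: 64 126

Derivation:
Round 1 (k=45): L=247 R=185
Round 2 (k=48): L=185 R=64
Round 3 (k=39): L=64 R=126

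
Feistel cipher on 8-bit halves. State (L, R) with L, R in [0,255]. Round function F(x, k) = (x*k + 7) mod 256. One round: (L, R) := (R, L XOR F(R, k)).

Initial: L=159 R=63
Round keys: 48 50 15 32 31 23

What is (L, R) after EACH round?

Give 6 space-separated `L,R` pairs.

Answer: 63,72 72,40 40,23 23,207 207,15 15,175

Derivation:
Round 1 (k=48): L=63 R=72
Round 2 (k=50): L=72 R=40
Round 3 (k=15): L=40 R=23
Round 4 (k=32): L=23 R=207
Round 5 (k=31): L=207 R=15
Round 6 (k=23): L=15 R=175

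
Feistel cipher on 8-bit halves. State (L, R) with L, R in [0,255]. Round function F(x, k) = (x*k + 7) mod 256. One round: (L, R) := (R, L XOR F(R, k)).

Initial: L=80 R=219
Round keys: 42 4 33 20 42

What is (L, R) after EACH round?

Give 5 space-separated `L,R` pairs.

Answer: 219,165 165,64 64,226 226,239 239,223

Derivation:
Round 1 (k=42): L=219 R=165
Round 2 (k=4): L=165 R=64
Round 3 (k=33): L=64 R=226
Round 4 (k=20): L=226 R=239
Round 5 (k=42): L=239 R=223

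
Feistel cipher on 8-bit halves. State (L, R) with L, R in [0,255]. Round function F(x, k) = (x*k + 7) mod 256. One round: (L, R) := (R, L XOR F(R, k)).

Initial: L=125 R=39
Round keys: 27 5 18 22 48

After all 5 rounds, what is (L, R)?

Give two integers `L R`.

Answer: 252 227

Derivation:
Round 1 (k=27): L=39 R=89
Round 2 (k=5): L=89 R=227
Round 3 (k=18): L=227 R=164
Round 4 (k=22): L=164 R=252
Round 5 (k=48): L=252 R=227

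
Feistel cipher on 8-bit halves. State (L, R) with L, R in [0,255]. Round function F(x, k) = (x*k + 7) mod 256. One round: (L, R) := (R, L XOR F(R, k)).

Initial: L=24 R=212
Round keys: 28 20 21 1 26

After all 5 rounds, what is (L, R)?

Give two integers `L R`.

Answer: 59 80

Derivation:
Round 1 (k=28): L=212 R=47
Round 2 (k=20): L=47 R=103
Round 3 (k=21): L=103 R=85
Round 4 (k=1): L=85 R=59
Round 5 (k=26): L=59 R=80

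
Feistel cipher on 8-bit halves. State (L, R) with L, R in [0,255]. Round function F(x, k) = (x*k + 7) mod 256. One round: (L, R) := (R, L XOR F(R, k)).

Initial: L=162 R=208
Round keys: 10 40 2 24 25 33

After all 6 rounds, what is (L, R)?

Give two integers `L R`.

Answer: 159 158

Derivation:
Round 1 (k=10): L=208 R=133
Round 2 (k=40): L=133 R=31
Round 3 (k=2): L=31 R=192
Round 4 (k=24): L=192 R=24
Round 5 (k=25): L=24 R=159
Round 6 (k=33): L=159 R=158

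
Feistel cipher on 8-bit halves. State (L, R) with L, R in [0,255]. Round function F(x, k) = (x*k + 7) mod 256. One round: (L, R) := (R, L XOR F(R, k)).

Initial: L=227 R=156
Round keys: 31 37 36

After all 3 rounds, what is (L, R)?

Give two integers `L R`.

Answer: 179 59

Derivation:
Round 1 (k=31): L=156 R=8
Round 2 (k=37): L=8 R=179
Round 3 (k=36): L=179 R=59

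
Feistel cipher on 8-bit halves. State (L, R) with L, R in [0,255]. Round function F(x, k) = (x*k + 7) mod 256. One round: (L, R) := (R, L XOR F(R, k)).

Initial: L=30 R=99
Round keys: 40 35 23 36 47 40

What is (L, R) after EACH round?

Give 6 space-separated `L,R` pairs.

Answer: 99,97 97,41 41,215 215,106 106,170 170,253

Derivation:
Round 1 (k=40): L=99 R=97
Round 2 (k=35): L=97 R=41
Round 3 (k=23): L=41 R=215
Round 4 (k=36): L=215 R=106
Round 5 (k=47): L=106 R=170
Round 6 (k=40): L=170 R=253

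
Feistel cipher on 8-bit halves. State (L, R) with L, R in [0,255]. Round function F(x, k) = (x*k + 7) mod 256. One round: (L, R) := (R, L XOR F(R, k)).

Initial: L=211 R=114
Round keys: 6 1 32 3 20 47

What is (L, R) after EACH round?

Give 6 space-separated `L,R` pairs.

Answer: 114,96 96,21 21,199 199,73 73,124 124,130

Derivation:
Round 1 (k=6): L=114 R=96
Round 2 (k=1): L=96 R=21
Round 3 (k=32): L=21 R=199
Round 4 (k=3): L=199 R=73
Round 5 (k=20): L=73 R=124
Round 6 (k=47): L=124 R=130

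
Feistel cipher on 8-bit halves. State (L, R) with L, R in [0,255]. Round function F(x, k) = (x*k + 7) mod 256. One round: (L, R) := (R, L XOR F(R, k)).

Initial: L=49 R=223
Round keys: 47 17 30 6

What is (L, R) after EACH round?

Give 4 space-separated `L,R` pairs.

Round 1 (k=47): L=223 R=201
Round 2 (k=17): L=201 R=191
Round 3 (k=30): L=191 R=160
Round 4 (k=6): L=160 R=120

Answer: 223,201 201,191 191,160 160,120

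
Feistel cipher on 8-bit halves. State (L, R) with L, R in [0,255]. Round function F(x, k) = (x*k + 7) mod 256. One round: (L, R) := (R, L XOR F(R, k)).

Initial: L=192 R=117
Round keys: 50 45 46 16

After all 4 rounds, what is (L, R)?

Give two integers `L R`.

Round 1 (k=50): L=117 R=33
Round 2 (k=45): L=33 R=161
Round 3 (k=46): L=161 R=212
Round 4 (k=16): L=212 R=230

Answer: 212 230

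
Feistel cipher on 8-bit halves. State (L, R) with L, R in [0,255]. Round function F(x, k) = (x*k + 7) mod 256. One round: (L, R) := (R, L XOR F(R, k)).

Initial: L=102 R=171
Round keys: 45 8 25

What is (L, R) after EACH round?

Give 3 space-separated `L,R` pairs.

Answer: 171,112 112,44 44,35

Derivation:
Round 1 (k=45): L=171 R=112
Round 2 (k=8): L=112 R=44
Round 3 (k=25): L=44 R=35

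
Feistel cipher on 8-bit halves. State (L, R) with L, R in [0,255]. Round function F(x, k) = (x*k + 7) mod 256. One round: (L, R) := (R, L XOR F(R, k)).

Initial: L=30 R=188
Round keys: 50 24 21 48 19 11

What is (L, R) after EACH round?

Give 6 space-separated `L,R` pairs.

Round 1 (k=50): L=188 R=161
Round 2 (k=24): L=161 R=163
Round 3 (k=21): L=163 R=199
Round 4 (k=48): L=199 R=244
Round 5 (k=19): L=244 R=228
Round 6 (k=11): L=228 R=39

Answer: 188,161 161,163 163,199 199,244 244,228 228,39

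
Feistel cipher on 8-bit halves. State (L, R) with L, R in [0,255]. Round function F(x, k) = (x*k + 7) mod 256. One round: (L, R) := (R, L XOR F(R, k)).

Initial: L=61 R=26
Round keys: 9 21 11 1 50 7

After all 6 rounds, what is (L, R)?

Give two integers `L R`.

Answer: 217 178

Derivation:
Round 1 (k=9): L=26 R=204
Round 2 (k=21): L=204 R=217
Round 3 (k=11): L=217 R=150
Round 4 (k=1): L=150 R=68
Round 5 (k=50): L=68 R=217
Round 6 (k=7): L=217 R=178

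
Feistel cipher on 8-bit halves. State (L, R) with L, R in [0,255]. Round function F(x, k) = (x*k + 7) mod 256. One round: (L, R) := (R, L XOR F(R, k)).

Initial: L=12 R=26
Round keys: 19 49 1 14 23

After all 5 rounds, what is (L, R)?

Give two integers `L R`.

Round 1 (k=19): L=26 R=249
Round 2 (k=49): L=249 R=170
Round 3 (k=1): L=170 R=72
Round 4 (k=14): L=72 R=93
Round 5 (k=23): L=93 R=42

Answer: 93 42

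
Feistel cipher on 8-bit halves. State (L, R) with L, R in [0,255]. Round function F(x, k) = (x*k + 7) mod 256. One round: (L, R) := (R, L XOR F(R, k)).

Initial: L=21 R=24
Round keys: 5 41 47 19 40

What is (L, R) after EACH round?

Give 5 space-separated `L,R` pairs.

Round 1 (k=5): L=24 R=106
Round 2 (k=41): L=106 R=25
Round 3 (k=47): L=25 R=244
Round 4 (k=19): L=244 R=58
Round 5 (k=40): L=58 R=227

Answer: 24,106 106,25 25,244 244,58 58,227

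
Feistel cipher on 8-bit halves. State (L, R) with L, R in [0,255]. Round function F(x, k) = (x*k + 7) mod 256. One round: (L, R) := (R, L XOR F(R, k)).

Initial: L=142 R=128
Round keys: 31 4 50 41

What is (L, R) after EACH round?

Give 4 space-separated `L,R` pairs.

Round 1 (k=31): L=128 R=9
Round 2 (k=4): L=9 R=171
Round 3 (k=50): L=171 R=100
Round 4 (k=41): L=100 R=160

Answer: 128,9 9,171 171,100 100,160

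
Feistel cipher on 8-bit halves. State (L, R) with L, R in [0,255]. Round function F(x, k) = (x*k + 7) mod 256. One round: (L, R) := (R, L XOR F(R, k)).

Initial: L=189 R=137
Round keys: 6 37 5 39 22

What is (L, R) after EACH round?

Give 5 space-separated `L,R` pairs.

Answer: 137,128 128,14 14,205 205,76 76,66

Derivation:
Round 1 (k=6): L=137 R=128
Round 2 (k=37): L=128 R=14
Round 3 (k=5): L=14 R=205
Round 4 (k=39): L=205 R=76
Round 5 (k=22): L=76 R=66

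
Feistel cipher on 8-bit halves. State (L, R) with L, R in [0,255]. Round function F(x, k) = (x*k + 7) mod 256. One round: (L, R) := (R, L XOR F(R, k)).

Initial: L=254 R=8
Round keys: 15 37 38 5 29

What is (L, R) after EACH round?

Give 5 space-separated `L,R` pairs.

Answer: 8,129 129,164 164,222 222,249 249,226

Derivation:
Round 1 (k=15): L=8 R=129
Round 2 (k=37): L=129 R=164
Round 3 (k=38): L=164 R=222
Round 4 (k=5): L=222 R=249
Round 5 (k=29): L=249 R=226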